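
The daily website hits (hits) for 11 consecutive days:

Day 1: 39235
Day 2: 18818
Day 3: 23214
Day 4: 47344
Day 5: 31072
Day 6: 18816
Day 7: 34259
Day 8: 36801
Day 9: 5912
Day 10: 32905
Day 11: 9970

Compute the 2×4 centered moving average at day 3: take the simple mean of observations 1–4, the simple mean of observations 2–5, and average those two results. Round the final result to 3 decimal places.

Sum over 1–4: 39235 + 18818 + 23214 + 47344 = 128611
Sum over 2–5: 18818 + 23214 + 47344 + 31072 = 120448
CMA at t=3 = (128611 + 120448) / (2·4) = 249059 / 8 = 31132.375

31132.375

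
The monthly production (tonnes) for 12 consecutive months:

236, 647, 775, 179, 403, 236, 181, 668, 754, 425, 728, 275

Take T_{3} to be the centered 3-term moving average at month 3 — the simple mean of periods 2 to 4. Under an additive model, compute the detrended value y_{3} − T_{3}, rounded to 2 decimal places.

241.33

Trend T_3 = (647 + 775 + 179) / 3 = 1601/3 = 533.6667
Detrended value: 775 − 533.6667 = 241.33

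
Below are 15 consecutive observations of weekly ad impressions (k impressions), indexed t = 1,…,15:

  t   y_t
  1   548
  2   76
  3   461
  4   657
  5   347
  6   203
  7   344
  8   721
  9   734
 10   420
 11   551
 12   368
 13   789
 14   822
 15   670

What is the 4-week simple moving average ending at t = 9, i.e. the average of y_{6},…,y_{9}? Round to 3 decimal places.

Sum of periods 6–9: 203 + 344 + 721 + 734 = 2002
Divide by 4: 2002 / 4 = 500.500

500.500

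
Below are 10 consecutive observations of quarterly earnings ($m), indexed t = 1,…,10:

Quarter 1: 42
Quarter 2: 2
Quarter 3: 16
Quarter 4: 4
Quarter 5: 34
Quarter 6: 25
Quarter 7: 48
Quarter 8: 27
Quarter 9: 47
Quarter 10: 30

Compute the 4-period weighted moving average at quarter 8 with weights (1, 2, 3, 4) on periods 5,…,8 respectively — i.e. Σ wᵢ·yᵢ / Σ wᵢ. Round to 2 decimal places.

33.60

Weighted sum: 1·34 + 2·25 + 3·48 + 4·27 = 34 + 50 + 144 + 108 = 336
Weight total: 1 + 2 + 3 + 4 = 10
WMA = 336 / 10 = 33.60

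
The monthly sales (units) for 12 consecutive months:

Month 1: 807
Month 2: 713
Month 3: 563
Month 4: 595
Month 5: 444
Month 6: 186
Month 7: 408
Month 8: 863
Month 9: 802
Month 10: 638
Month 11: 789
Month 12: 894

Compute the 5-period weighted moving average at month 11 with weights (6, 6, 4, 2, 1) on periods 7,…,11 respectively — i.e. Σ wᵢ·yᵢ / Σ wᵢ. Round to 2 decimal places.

Weighted sum: 6·408 + 6·863 + 4·802 + 2·638 + 1·789 = 2448 + 5178 + 3208 + 1276 + 789 = 12899
Weight total: 6 + 6 + 4 + 2 + 1 = 19
WMA = 12899 / 19 = 678.89

678.89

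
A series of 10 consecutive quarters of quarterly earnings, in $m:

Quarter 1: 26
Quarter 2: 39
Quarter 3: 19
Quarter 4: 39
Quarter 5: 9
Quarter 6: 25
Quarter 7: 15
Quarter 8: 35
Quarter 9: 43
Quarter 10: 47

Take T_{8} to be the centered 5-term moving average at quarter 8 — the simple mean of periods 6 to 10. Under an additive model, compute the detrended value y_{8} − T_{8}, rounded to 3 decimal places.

2.000

Trend T_8 = (25 + 15 + 35 + 43 + 47) / 5 = 165/5 = 33.00000
Detrended value: 35 − 33.00000 = 2.000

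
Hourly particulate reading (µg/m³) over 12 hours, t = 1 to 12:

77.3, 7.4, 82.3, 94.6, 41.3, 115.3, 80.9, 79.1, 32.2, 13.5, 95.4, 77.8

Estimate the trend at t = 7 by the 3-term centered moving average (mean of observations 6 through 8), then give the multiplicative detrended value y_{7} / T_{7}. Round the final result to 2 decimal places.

Trend T_7 = (115.3 + 80.9 + 79.1) / 3 = 275.3/3 = 91.7667
Ratio to trend: 80.9 / 91.7667 = 0.88

0.88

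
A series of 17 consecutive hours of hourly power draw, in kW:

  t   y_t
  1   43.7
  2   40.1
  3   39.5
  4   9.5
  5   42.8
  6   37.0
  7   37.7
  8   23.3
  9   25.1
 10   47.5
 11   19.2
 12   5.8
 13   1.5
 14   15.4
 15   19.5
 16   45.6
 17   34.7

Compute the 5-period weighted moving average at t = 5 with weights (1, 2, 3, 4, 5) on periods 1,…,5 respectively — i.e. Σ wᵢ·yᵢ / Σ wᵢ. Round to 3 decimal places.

Weighted sum: 1·43.7 + 2·40.1 + 3·39.5 + 4·9.5 + 5·42.8 = 43.7 + 80.2 + 118.5 + 38.0 + 214.0 = 494.4
Weight total: 1 + 2 + 3 + 4 + 5 = 15
WMA = 494.4 / 15 = 32.960

32.960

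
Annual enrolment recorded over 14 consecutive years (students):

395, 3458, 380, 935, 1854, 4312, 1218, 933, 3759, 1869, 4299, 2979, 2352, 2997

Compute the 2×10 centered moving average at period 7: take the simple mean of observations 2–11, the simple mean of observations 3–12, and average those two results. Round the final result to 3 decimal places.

Sum over 2–11: 3458 + 380 + 935 + 1854 + 4312 + 1218 + 933 + 3759 + 1869 + 4299 = 23017
Sum over 3–12: 380 + 935 + 1854 + 4312 + 1218 + 933 + 3759 + 1869 + 4299 + 2979 = 22538
CMA at t=7 = (23017 + 22538) / (2·10) = 45555 / 20 = 2277.750

2277.750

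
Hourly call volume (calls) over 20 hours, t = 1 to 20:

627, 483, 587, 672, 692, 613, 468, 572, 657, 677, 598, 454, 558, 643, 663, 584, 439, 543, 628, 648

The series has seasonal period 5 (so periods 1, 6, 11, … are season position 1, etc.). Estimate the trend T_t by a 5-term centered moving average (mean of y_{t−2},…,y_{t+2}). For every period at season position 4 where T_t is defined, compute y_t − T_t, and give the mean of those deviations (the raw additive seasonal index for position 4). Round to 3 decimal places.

Season position 4 occurs at t = 4, 9, 14 (where T_t is defined).
t=4: T_4 = 609.40000; y_4 − T_4 = 672 − 609.40000 = 62.60000
t=9: T_9 = 594.40000; y_9 − T_9 = 657 − 594.40000 = 62.60000
t=14: T_14 = 580.40000; y_14 − T_14 = 643 − 580.40000 = 62.60000
Mean deviation: (62.60000 + 62.60000 + 62.60000) / 3 = 62.600

62.600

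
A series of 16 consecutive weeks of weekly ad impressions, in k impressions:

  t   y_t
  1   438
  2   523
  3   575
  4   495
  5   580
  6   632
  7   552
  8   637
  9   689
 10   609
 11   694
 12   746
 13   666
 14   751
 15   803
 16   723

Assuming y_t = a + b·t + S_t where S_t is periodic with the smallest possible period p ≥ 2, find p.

3

First differences y_{t+1} − y_t: 85, 52, -80, 85, 52, -80, 85, 52, …
The difference pattern repeats every 3 terms and not for any smaller step, so p = 3.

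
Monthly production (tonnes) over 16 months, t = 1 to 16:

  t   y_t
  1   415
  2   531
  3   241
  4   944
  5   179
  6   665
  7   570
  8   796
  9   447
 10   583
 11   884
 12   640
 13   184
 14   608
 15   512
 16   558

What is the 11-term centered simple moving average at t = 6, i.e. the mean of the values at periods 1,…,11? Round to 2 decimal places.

Sum of periods 1–11: 415 + 531 + 241 + 944 + 179 + 665 + 570 + 796 + 447 + 583 + 884 = 6255
Divide by 11: 6255 / 11 = 568.64

568.64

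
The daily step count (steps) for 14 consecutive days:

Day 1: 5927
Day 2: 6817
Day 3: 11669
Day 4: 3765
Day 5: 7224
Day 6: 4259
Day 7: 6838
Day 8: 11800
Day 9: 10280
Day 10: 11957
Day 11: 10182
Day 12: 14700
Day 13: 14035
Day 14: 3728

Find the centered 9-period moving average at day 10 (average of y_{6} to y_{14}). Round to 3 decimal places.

9753.222

Sum of periods 6–14: 4259 + 6838 + 11800 + 10280 + 11957 + 10182 + 14700 + 14035 + 3728 = 87779
Divide by 9: 87779 / 9 = 9753.222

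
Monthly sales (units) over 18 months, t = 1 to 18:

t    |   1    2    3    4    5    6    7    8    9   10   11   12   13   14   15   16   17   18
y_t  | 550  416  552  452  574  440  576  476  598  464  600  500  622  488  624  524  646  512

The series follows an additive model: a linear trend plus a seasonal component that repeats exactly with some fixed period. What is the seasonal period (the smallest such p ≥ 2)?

First differences y_{t+1} − y_t: -134, 136, -100, 122, -134, 136, -100, 122, -134, 136, …
The difference pattern repeats every 4 terms and not for any smaller step, so p = 4.

4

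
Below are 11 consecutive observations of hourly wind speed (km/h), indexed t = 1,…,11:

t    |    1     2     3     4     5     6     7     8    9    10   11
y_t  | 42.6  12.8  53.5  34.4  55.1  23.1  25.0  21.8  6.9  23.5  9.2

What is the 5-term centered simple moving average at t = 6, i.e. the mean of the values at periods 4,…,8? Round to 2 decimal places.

31.88

Sum of periods 4–8: 34.4 + 55.1 + 23.1 + 25.0 + 21.8 = 159.4
Divide by 5: 159.4 / 5 = 31.88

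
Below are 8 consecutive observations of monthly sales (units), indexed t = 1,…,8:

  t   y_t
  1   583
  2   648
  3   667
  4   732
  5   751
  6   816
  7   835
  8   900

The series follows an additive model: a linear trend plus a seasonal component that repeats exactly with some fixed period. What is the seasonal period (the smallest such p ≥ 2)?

First differences y_{t+1} − y_t: 65, 19, 65, 19, 65, 19, …
The difference pattern repeats every 2 terms and not for any smaller step, so p = 2.

2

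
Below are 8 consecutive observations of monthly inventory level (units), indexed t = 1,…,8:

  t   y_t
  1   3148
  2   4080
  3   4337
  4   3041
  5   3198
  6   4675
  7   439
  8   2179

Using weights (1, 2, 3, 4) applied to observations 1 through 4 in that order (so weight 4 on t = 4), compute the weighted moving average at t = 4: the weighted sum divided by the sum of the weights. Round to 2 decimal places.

3648.30

Weighted sum: 1·3148 + 2·4080 + 3·4337 + 4·3041 = 3148 + 8160 + 13011 + 12164 = 36483
Weight total: 1 + 2 + 3 + 4 = 10
WMA = 36483 / 10 = 3648.30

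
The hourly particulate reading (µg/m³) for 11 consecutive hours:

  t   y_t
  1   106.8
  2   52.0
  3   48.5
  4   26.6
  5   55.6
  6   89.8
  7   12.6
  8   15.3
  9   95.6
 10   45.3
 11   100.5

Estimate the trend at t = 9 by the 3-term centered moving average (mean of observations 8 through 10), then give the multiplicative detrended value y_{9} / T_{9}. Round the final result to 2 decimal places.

Trend T_9 = (15.3 + 95.6 + 45.3) / 3 = 156.2/3 = 52.0667
Ratio to trend: 95.6 / 52.0667 = 1.84

1.84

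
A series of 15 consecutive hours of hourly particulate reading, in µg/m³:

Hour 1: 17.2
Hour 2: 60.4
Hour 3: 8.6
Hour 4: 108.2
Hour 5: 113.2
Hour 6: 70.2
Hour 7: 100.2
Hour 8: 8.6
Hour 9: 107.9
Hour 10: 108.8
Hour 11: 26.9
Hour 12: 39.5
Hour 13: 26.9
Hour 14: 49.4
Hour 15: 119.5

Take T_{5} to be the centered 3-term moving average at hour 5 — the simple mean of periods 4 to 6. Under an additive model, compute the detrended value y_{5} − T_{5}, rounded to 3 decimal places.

Trend T_5 = (108.2 + 113.2 + 70.2) / 3 = 291.6/3 = 97.20000
Detrended value: 113.2 − 97.20000 = 16.000

16.000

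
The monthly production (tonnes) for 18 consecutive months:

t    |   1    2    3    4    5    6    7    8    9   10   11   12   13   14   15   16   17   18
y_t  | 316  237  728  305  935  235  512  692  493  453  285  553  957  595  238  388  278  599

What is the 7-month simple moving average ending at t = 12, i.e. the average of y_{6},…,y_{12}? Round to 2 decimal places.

460.43

Sum of periods 6–12: 235 + 512 + 692 + 493 + 453 + 285 + 553 = 3223
Divide by 7: 3223 / 7 = 460.43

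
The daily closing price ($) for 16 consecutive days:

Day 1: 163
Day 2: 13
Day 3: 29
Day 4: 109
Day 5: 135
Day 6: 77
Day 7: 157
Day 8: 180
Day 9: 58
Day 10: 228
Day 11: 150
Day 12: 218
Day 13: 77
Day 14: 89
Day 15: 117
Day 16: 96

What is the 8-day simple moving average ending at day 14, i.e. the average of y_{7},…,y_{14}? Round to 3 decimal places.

144.625

Sum of periods 7–14: 157 + 180 + 58 + 228 + 150 + 218 + 77 + 89 = 1157
Divide by 8: 1157 / 8 = 144.625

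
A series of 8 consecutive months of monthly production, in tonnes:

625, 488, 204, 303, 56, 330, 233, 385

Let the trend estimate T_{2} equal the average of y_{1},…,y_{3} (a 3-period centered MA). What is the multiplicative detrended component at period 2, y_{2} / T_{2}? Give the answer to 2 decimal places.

1.11

Trend T_2 = (625 + 488 + 204) / 3 = 1317/3 = 439.0000
Ratio to trend: 488 / 439.0000 = 1.11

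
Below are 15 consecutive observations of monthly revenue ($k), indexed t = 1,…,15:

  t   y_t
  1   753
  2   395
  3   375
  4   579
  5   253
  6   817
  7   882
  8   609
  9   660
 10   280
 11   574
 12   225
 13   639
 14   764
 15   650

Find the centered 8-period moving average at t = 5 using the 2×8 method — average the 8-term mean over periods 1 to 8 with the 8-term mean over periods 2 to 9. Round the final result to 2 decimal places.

577.06

Sum over 1–8: 753 + 395 + 375 + 579 + 253 + 817 + 882 + 609 = 4663
Sum over 2–9: 395 + 375 + 579 + 253 + 817 + 882 + 609 + 660 = 4570
CMA at t=5 = (4663 + 4570) / (2·8) = 9233 / 16 = 577.06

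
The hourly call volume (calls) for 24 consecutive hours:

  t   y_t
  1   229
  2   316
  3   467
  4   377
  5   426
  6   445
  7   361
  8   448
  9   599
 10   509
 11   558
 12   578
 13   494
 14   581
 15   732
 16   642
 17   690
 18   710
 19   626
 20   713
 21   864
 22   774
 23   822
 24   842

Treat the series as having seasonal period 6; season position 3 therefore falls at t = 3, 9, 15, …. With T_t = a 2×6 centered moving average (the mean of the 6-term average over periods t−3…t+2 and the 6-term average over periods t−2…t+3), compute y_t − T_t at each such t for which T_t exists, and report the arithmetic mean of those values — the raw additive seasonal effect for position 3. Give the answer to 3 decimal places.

101.417

Season position 3 occurs at t = 9, 15, 21 (where T_t is defined).
t=9: T_9 = 497.75000; y_9 − T_9 = 599 − 497.75000 = 101.25000
t=15: T_15 = 630.50000; y_15 − T_15 = 732 − 630.50000 = 101.50000
t=21: T_21 = 762.50000; y_21 − T_21 = 864 − 762.50000 = 101.50000
Mean deviation: (101.25000 + 101.50000 + 101.50000) / 3 = 101.417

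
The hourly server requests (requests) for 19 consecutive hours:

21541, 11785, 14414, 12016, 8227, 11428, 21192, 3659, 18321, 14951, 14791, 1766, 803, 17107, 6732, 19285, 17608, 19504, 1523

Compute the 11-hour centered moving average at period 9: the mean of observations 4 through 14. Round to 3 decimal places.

Sum of periods 4–14: 12016 + 8227 + 11428 + 21192 + 3659 + 18321 + 14951 + 14791 + 1766 + 803 + 17107 = 124261
Divide by 11: 124261 / 11 = 11296.455

11296.455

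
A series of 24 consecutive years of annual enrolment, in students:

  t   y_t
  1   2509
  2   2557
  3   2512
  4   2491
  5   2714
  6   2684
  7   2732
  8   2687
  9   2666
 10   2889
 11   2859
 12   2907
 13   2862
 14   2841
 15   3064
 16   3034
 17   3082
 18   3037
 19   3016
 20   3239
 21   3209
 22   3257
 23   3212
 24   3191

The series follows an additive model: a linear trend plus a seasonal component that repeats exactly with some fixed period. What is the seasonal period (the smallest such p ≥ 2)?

5

First differences y_{t+1} − y_t: 48, -45, -21, 223, -30, 48, -45, -21, 223, -30, 48, -45, …
The difference pattern repeats every 5 terms and not for any smaller step, so p = 5.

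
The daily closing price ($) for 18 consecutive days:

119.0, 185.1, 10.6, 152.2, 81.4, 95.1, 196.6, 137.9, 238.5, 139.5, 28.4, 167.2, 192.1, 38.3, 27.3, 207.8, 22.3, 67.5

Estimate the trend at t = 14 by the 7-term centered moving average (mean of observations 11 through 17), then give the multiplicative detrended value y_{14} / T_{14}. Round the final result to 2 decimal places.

0.39

Trend T_14 = (28.4 + 167.2 + 192.1 + 38.3 + 27.3 + 207.8 + 22.3) / 7 = 683.4/7 = 97.6286
Ratio to trend: 38.3 / 97.6286 = 0.39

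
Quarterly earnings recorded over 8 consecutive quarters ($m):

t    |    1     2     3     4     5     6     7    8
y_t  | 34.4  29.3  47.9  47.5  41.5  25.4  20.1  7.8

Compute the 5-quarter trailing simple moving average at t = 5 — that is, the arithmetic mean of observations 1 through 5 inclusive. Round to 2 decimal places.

Sum of periods 1–5: 34.4 + 29.3 + 47.9 + 47.5 + 41.5 = 200.6
Divide by 5: 200.6 / 5 = 40.12

40.12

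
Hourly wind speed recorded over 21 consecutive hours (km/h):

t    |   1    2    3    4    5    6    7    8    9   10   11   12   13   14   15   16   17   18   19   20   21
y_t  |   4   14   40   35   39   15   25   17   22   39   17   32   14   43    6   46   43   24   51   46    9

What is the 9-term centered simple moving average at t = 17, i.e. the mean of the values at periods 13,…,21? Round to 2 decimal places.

Sum of periods 13–21: 14 + 43 + 6 + 46 + 43 + 24 + 51 + 46 + 9 = 282
Divide by 9: 282 / 9 = 31.33

31.33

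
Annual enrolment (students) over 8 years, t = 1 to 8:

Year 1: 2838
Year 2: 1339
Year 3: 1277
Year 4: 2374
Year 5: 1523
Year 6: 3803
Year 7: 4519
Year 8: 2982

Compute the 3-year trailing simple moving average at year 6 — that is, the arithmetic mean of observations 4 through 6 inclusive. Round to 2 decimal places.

Sum of periods 4–6: 2374 + 1523 + 3803 = 7700
Divide by 3: 7700 / 3 = 2566.67

2566.67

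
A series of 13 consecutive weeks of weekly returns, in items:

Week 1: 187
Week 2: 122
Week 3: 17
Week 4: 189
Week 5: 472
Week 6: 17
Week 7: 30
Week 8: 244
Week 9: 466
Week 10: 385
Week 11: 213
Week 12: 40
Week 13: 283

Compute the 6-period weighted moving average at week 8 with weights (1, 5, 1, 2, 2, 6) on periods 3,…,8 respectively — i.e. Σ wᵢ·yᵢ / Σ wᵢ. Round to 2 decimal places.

176.00

Weighted sum: 1·17 + 5·189 + 1·472 + 2·17 + 2·30 + 6·244 = 17 + 945 + 472 + 34 + 60 + 1464 = 2992
Weight total: 1 + 5 + 1 + 2 + 2 + 6 = 17
WMA = 2992 / 17 = 176.00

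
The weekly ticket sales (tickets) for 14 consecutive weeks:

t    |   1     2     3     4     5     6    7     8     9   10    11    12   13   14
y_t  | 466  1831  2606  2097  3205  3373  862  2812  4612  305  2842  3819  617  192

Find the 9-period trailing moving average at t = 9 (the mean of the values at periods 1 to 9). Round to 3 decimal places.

Sum of periods 1–9: 466 + 1831 + 2606 + 2097 + 3205 + 3373 + 862 + 2812 + 4612 = 21864
Divide by 9: 21864 / 9 = 2429.333

2429.333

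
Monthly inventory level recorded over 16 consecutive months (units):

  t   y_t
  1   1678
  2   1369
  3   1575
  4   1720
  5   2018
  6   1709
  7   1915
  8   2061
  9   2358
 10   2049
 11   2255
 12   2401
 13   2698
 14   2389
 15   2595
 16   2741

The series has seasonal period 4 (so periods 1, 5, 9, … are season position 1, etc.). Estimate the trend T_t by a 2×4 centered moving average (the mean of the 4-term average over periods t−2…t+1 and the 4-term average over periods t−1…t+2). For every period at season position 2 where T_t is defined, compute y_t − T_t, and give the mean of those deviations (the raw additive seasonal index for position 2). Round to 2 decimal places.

Season position 2 occurs at t = 6, 10, 14 (where T_t is defined).
t=6: T_6 = 1883.1250; y_6 − T_6 = 1709 − 1883.1250 = -174.1250
t=10: T_10 = 2223.2500; y_10 − T_10 = 2049 − 2223.2500 = -174.2500
t=14: T_14 = 2563.2500; y_14 − T_14 = 2389 − 2563.2500 = -174.2500
Mean deviation: (-174.1250 + -174.2500 + -174.2500) / 3 = -174.21

-174.21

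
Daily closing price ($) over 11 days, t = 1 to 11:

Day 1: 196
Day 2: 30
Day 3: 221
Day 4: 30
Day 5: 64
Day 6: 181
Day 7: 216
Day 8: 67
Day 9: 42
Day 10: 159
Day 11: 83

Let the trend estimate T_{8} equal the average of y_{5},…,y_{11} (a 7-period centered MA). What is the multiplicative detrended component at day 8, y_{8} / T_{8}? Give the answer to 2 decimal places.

Trend T_8 = (64 + 181 + 216 + 67 + 42 + 159 + 83) / 7 = 812/7 = 116.0000
Ratio to trend: 67 / 116.0000 = 0.58

0.58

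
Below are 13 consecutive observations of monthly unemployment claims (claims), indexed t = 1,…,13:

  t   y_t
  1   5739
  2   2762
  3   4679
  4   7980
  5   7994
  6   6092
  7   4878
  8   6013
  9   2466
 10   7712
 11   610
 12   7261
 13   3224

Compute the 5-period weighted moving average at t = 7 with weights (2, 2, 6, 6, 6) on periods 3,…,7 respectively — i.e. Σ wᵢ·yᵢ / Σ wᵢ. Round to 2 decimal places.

6322.82

Weighted sum: 2·4679 + 2·7980 + 6·7994 + 6·6092 + 6·4878 = 9358 + 15960 + 47964 + 36552 + 29268 = 139102
Weight total: 2 + 2 + 6 + 6 + 6 = 22
WMA = 139102 / 22 = 6322.82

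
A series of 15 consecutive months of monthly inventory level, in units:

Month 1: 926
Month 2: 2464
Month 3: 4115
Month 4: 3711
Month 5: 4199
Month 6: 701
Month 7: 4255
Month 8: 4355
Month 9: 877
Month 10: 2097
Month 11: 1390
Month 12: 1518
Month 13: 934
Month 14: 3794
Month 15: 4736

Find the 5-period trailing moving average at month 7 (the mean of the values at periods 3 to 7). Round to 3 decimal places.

Sum of periods 3–7: 4115 + 3711 + 4199 + 701 + 4255 = 16981
Divide by 5: 16981 / 5 = 3396.200

3396.200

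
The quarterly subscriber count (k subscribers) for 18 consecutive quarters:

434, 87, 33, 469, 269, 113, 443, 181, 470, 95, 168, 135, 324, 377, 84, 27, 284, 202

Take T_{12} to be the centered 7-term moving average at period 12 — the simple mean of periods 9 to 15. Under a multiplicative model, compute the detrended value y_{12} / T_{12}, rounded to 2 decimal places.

0.57

Trend T_12 = (470 + 95 + 168 + 135 + 324 + 377 + 84) / 7 = 1653/7 = 236.1429
Ratio to trend: 135 / 236.1429 = 0.57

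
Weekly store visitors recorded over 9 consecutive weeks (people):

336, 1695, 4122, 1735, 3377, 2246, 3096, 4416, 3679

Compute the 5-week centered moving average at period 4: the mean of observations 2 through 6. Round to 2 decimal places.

2635.00

Sum of periods 2–6: 1695 + 4122 + 1735 + 3377 + 2246 = 13175
Divide by 5: 13175 / 5 = 2635.00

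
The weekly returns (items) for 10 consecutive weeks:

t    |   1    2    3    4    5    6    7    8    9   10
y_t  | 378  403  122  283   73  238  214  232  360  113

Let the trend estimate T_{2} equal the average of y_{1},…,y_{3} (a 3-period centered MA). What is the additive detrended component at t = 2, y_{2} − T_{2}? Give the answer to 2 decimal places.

102.00

Trend T_2 = (378 + 403 + 122) / 3 = 903/3 = 301.0000
Detrended value: 403 − 301.0000 = 102.00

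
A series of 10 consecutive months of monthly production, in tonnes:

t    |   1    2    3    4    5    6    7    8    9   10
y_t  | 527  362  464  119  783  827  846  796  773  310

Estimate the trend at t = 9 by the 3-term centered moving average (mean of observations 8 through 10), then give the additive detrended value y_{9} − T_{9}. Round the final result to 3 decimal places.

Trend T_9 = (796 + 773 + 310) / 3 = 1879/3 = 626.33333
Detrended value: 773 − 626.33333 = 146.667

146.667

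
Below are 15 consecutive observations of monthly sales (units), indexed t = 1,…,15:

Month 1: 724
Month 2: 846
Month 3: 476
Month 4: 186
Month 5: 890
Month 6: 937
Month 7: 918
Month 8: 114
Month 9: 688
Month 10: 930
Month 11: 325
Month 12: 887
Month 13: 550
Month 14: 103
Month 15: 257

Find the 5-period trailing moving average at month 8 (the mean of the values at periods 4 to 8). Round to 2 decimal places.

Sum of periods 4–8: 186 + 890 + 937 + 918 + 114 = 3045
Divide by 5: 3045 / 5 = 609.00

609.00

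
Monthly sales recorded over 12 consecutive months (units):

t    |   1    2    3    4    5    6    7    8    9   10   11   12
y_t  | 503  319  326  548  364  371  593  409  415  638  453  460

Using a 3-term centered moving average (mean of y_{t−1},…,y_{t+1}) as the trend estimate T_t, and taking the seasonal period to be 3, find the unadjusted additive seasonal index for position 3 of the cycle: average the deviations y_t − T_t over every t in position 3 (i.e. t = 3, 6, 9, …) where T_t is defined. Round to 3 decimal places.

Season position 3 occurs at t = 3, 6, 9 (where T_t is defined).
t=3: T_3 = 397.66667; y_3 − T_3 = 326 − 397.66667 = -71.66667
t=6: T_6 = 442.66667; y_6 − T_6 = 371 − 442.66667 = -71.66667
t=9: T_9 = 487.33333; y_9 − T_9 = 415 − 487.33333 = -72.33333
Mean deviation: (-71.66667 + -71.66667 + -72.33333) / 3 = -71.889

-71.889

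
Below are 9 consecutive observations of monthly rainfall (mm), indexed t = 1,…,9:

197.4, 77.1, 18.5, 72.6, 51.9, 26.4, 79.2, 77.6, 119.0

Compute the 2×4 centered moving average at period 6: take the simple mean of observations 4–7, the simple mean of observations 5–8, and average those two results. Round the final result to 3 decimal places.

Sum over 4–7: 72.6 + 51.9 + 26.4 + 79.2 = 230.1
Sum over 5–8: 51.9 + 26.4 + 79.2 + 77.6 = 235.1
CMA at t=6 = (230.1 + 235.1) / (2·4) = 465.2 / 8 = 58.150

58.150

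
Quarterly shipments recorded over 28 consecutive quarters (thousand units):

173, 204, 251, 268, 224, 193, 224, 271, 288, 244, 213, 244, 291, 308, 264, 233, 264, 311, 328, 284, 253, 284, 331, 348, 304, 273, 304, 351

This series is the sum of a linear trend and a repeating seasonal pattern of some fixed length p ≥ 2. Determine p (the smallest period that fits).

5

First differences y_{t+1} − y_t: 31, 47, 17, -44, -31, 31, 47, 17, -44, -31, 31, 47, …
The difference pattern repeats every 5 terms and not for any smaller step, so p = 5.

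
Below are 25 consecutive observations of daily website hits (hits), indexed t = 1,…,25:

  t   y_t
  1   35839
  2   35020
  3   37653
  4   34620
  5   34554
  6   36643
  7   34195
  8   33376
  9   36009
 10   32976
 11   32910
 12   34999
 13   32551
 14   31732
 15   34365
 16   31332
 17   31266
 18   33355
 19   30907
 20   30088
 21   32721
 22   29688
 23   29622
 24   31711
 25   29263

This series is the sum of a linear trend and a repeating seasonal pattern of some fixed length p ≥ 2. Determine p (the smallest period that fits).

6

First differences y_{t+1} − y_t: -819, 2633, -3033, -66, 2089, -2448, -819, 2633, -3033, -66, 2089, -2448, -819, 2633, …
The difference pattern repeats every 6 terms and not for any smaller step, so p = 6.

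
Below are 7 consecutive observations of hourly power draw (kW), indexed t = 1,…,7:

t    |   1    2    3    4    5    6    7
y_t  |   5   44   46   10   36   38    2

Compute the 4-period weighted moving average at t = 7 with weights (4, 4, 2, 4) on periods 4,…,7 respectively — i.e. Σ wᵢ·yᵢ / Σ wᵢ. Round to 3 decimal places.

Weighted sum: 4·10 + 4·36 + 2·38 + 4·2 = 40 + 144 + 76 + 8 = 268
Weight total: 4 + 4 + 2 + 4 = 14
WMA = 268 / 14 = 19.143

19.143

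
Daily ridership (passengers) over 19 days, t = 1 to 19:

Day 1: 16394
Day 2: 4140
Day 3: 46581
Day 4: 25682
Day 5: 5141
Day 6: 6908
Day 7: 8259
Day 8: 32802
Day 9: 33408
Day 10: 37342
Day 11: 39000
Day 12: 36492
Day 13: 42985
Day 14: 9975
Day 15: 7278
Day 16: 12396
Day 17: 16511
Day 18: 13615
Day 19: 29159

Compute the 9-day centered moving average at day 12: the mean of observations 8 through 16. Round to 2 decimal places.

27964.22

Sum of periods 8–16: 32802 + 33408 + 37342 + 39000 + 36492 + 42985 + 9975 + 7278 + 12396 = 251678
Divide by 9: 251678 / 9 = 27964.22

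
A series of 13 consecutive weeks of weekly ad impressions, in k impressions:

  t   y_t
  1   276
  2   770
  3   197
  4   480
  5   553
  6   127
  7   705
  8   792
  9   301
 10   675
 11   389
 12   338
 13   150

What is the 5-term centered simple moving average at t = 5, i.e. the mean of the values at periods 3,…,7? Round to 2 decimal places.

Sum of periods 3–7: 197 + 480 + 553 + 127 + 705 = 2062
Divide by 5: 2062 / 5 = 412.40

412.40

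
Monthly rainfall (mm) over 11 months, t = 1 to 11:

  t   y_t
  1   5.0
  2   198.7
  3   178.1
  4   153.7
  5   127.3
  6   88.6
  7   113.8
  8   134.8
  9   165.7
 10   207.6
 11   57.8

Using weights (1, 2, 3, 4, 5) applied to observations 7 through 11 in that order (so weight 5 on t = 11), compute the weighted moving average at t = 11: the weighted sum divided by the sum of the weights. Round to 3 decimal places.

133.327

Weighted sum: 1·113.8 + 2·134.8 + 3·165.7 + 4·207.6 + 5·57.8 = 113.8 + 269.6 + 497.1 + 830.4 + 289.0 = 1999.9
Weight total: 1 + 2 + 3 + 4 + 5 = 15
WMA = 1999.9 / 15 = 133.327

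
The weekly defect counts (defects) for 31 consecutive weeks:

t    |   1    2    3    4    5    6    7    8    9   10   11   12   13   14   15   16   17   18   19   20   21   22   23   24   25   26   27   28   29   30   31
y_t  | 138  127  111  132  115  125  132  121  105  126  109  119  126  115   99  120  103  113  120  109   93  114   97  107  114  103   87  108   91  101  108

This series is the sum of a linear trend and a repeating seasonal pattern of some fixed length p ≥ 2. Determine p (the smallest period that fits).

First differences y_{t+1} − y_t: -11, -16, 21, -17, 10, 7, -11, -16, 21, -17, 10, 7, -11, -16, …
The difference pattern repeats every 6 terms and not for any smaller step, so p = 6.

6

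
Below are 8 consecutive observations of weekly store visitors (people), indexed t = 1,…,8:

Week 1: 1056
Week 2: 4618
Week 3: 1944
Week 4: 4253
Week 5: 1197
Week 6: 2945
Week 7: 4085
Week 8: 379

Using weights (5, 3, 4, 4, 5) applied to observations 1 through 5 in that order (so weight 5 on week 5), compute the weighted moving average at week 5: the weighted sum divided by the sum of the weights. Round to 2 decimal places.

Weighted sum: 5·1056 + 3·4618 + 4·1944 + 4·4253 + 5·1197 = 5280 + 13854 + 7776 + 17012 + 5985 = 49907
Weight total: 5 + 3 + 4 + 4 + 5 = 21
WMA = 49907 / 21 = 2376.52

2376.52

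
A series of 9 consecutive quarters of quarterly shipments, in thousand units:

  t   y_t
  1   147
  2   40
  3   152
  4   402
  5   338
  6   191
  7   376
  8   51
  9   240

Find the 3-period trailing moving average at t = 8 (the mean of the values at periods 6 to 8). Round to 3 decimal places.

206.000

Sum of periods 6–8: 191 + 376 + 51 = 618
Divide by 3: 618 / 3 = 206.000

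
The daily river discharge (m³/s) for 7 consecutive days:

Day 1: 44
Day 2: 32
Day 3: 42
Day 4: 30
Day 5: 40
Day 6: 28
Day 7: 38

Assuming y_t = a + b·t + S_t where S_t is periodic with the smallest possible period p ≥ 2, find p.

2

First differences y_{t+1} − y_t: -12, 10, -12, 10, -12, 10, …
The difference pattern repeats every 2 terms and not for any smaller step, so p = 2.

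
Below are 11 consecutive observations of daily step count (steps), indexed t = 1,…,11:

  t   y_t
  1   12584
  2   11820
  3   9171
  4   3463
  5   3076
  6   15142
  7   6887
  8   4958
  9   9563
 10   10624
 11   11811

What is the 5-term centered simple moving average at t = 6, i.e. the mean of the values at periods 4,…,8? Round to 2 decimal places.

6705.20

Sum of periods 4–8: 3463 + 3076 + 15142 + 6887 + 4958 = 33526
Divide by 5: 33526 / 5 = 6705.20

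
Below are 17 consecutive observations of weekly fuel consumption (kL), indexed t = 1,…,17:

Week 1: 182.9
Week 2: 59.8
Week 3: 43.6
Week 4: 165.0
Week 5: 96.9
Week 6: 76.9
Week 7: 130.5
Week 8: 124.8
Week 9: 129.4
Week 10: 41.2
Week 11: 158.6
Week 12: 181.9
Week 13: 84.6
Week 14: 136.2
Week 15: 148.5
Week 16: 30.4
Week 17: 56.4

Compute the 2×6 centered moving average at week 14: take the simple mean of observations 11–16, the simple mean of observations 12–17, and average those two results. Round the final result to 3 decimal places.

Sum over 11–16: 158.6 + 181.9 + 84.6 + 136.2 + 148.5 + 30.4 = 740.2
Sum over 12–17: 181.9 + 84.6 + 136.2 + 148.5 + 30.4 + 56.4 = 638.0
CMA at t=14 = (740.2 + 638.0) / (2·6) = 1378.2 / 12 = 114.850

114.850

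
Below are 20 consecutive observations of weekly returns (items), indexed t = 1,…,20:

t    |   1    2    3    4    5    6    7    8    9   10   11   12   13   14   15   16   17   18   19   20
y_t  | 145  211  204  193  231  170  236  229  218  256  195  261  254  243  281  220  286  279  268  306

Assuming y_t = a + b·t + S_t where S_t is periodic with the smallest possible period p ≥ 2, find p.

5

First differences y_{t+1} − y_t: 66, -7, -11, 38, -61, 66, -7, -11, 38, -61, 66, -7, …
The difference pattern repeats every 5 terms and not for any smaller step, so p = 5.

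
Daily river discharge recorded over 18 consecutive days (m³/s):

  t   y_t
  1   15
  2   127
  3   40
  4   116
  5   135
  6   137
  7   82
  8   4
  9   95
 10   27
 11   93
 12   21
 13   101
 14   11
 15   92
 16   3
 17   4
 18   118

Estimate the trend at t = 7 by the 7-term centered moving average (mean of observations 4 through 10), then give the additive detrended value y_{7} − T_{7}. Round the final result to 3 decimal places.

Trend T_7 = (116 + 135 + 137 + 82 + 4 + 95 + 27) / 7 = 596/7 = 85.14286
Detrended value: 82 − 85.14286 = -3.143

-3.143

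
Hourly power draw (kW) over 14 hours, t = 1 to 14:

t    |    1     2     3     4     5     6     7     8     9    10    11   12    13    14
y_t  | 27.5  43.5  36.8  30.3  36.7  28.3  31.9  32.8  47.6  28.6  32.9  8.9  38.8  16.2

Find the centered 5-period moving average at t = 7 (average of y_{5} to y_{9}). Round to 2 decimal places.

Sum of periods 5–9: 36.7 + 28.3 + 31.9 + 32.8 + 47.6 = 177.3
Divide by 5: 177.3 / 5 = 35.46

35.46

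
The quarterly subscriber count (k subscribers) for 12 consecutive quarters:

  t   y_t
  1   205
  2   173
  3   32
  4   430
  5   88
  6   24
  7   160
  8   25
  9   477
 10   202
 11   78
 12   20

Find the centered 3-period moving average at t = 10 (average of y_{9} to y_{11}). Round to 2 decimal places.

Sum of periods 9–11: 477 + 202 + 78 = 757
Divide by 3: 757 / 3 = 252.33

252.33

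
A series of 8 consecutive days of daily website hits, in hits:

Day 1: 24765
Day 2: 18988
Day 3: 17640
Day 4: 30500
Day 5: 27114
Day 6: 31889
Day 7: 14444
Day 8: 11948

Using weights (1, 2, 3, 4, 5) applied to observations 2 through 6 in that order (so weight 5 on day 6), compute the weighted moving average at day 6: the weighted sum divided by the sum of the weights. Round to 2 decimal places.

Weighted sum: 1·18988 + 2·17640 + 3·30500 + 4·27114 + 5·31889 = 18988 + 35280 + 91500 + 108456 + 159445 = 413669
Weight total: 1 + 2 + 3 + 4 + 5 = 15
WMA = 413669 / 15 = 27577.93

27577.93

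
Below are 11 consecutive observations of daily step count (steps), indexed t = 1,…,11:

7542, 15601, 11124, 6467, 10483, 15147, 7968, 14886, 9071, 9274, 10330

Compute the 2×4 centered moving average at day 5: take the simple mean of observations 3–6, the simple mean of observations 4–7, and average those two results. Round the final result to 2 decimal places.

Sum over 3–6: 11124 + 6467 + 10483 + 15147 = 43221
Sum over 4–7: 6467 + 10483 + 15147 + 7968 = 40065
CMA at t=5 = (43221 + 40065) / (2·4) = 83286 / 8 = 10410.75

10410.75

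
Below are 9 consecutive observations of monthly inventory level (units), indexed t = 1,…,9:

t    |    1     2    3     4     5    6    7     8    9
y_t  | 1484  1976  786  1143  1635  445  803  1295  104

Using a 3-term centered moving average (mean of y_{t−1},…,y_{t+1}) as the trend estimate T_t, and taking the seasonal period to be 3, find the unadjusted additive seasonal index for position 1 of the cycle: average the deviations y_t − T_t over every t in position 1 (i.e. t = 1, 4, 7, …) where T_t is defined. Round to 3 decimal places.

-44.833

Season position 1 occurs at t = 4, 7 (where T_t is defined).
t=4: T_4 = 1188.00000; y_4 − T_4 = 1143 − 1188.00000 = -45.00000
t=7: T_7 = 847.66667; y_7 − T_7 = 803 − 847.66667 = -44.66667
Mean deviation: (-45.00000 + -44.66667) / 2 = -44.833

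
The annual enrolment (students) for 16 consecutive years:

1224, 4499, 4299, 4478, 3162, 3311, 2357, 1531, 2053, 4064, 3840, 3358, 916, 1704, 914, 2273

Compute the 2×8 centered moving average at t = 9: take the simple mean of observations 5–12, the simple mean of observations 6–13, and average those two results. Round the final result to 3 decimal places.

2819.125

Sum over 5–12: 3162 + 3311 + 2357 + 1531 + 2053 + 4064 + 3840 + 3358 = 23676
Sum over 6–13: 3311 + 2357 + 1531 + 2053 + 4064 + 3840 + 3358 + 916 = 21430
CMA at t=9 = (23676 + 21430) / (2·8) = 45106 / 16 = 2819.125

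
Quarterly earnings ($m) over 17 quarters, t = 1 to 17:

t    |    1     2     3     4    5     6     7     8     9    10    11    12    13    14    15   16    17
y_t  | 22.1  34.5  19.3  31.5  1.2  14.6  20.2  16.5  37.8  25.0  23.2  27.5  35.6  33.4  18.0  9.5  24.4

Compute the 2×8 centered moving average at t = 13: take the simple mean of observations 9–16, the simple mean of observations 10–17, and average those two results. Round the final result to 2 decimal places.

25.41

Sum over 9–16: 37.8 + 25.0 + 23.2 + 27.5 + 35.6 + 33.4 + 18.0 + 9.5 = 210.0
Sum over 10–17: 25.0 + 23.2 + 27.5 + 35.6 + 33.4 + 18.0 + 9.5 + 24.4 = 196.6
CMA at t=13 = (210.0 + 196.6) / (2·8) = 406.6 / 16 = 25.41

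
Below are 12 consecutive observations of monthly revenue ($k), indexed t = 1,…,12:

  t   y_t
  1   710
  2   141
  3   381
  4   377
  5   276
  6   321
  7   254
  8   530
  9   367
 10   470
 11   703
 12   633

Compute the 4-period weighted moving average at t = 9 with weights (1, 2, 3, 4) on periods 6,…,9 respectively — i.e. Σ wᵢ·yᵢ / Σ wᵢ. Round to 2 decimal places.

Weighted sum: 1·321 + 2·254 + 3·530 + 4·367 = 321 + 508 + 1590 + 1468 = 3887
Weight total: 1 + 2 + 3 + 4 = 10
WMA = 3887 / 10 = 388.70

388.70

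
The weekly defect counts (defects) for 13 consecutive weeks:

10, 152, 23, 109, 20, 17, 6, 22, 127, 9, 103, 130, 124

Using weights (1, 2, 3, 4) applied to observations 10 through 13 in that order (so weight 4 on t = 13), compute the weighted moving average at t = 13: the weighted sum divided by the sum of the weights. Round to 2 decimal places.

Weighted sum: 1·9 + 2·103 + 3·130 + 4·124 = 9 + 206 + 390 + 496 = 1101
Weight total: 1 + 2 + 3 + 4 = 10
WMA = 1101 / 10 = 110.10

110.10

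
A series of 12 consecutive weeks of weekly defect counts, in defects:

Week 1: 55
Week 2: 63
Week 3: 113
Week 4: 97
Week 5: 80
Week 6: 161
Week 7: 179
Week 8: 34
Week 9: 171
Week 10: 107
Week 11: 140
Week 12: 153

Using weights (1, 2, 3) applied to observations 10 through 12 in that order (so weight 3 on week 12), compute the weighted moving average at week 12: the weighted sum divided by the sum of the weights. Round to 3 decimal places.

141.000

Weighted sum: 1·107 + 2·140 + 3·153 = 107 + 280 + 459 = 846
Weight total: 1 + 2 + 3 = 6
WMA = 846 / 6 = 141.000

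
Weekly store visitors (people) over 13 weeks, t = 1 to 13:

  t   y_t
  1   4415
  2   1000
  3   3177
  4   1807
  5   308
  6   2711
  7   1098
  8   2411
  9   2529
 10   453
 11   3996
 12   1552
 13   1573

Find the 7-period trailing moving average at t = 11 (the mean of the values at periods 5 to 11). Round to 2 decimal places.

1929.43

Sum of periods 5–11: 308 + 2711 + 1098 + 2411 + 2529 + 453 + 3996 = 13506
Divide by 7: 13506 / 7 = 1929.43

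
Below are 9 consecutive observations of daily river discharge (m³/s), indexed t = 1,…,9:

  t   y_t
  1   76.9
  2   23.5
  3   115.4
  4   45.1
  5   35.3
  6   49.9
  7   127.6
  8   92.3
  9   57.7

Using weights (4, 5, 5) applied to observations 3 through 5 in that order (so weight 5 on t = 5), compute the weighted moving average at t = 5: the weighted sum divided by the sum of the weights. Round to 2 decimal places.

Weighted sum: 4·115.4 + 5·45.1 + 5·35.3 = 461.6 + 225.5 + 176.5 = 863.6
Weight total: 4 + 5 + 5 = 14
WMA = 863.6 / 14 = 61.69

61.69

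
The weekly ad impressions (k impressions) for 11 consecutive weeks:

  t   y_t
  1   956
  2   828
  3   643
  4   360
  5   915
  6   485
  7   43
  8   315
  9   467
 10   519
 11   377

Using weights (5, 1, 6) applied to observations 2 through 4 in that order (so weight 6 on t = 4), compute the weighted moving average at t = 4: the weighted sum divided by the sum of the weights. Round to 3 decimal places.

Weighted sum: 5·828 + 1·643 + 6·360 = 4140 + 643 + 2160 = 6943
Weight total: 5 + 1 + 6 = 12
WMA = 6943 / 12 = 578.583

578.583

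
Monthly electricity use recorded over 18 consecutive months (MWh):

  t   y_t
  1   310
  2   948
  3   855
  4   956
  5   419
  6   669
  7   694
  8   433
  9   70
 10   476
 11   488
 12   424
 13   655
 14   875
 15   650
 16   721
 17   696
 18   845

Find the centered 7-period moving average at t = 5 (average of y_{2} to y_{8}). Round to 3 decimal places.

Sum of periods 2–8: 948 + 855 + 956 + 419 + 669 + 694 + 433 = 4974
Divide by 7: 4974 / 7 = 710.571

710.571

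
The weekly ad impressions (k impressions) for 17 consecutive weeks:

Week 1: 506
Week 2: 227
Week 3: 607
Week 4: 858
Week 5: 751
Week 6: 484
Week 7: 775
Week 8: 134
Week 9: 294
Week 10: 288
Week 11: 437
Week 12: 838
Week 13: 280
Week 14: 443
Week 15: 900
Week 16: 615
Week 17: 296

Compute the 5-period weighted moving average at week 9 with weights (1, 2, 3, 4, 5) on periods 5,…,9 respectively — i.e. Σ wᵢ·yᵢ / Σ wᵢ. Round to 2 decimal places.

403.33

Weighted sum: 1·751 + 2·484 + 3·775 + 4·134 + 5·294 = 751 + 968 + 2325 + 536 + 1470 = 6050
Weight total: 1 + 2 + 3 + 4 + 5 = 15
WMA = 6050 / 15 = 403.33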